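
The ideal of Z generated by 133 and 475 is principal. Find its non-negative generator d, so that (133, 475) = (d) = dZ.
(133, 475) = (19); d = 19

In the PID Z, (a, b) is generated by gcd(a, b). Compute gcd(475, 133) with the extended Euclidean algorithm, tracking rows (r, s, t) with s·475 + t·133 = r:
  row A: (475, 1, 0)   [1·475 + 0·133 = 475]
  row B: (133, 0, 1)   [0·475 + 1·133 = 133]
  475 = 3·133 + 76   → row C = row A − 3·row B = (76, 1, −3)   [check: 1·475 − 3·133 = 76]
  133 = 1·76 + 57   → row D = row B − 1·row C = (57, −1, 4)   [check: −1·475 + 4·133 = 57]
  76 = 1·57 + 19   → row E = row C − 1·row D = (19, 2, −7)   [check: 2·475 − 7·133 = 19]
  57 = 3·19 + 0   → remainder 0, stop. gcd = 19 (last nonzero row E).
So gcd(133, 475) = 19, with Bézout identity 2·475 − 7·133 = 19. Containment (⊇): the Bézout identity exhibits 19 as an element of (133, 475), giving (19) ⊆ (133, 475). Containment (⊆): since 19 | 133 and 19 | 475 (133 = 19·7, 475 = 19·25), every Z-linear combination of 133 and 475 is divisible by 19, so (133, 475) ⊆ (19). Therefore (133, 475) = (19), d = 19.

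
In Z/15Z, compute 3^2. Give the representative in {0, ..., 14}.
9

Use repeated squaring. Binary(2) = 10. Walk through the bits of the exponent 2 left-to-right: at each bit after the leading one, square the running value, then multiply by 3 if the bit is 1 (always reducing mod 15):
  bit 1 = 1 (leading): start with 3.
  bit 2 = 0: square 3^2 = 9 (mod 15).
Final value: 3^2 ≡ 9 (mod 15).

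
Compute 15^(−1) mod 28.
15^(−1) ≡ 15 (mod 28)

Apply the extended Euclidean algorithm to (28, 15), tracking rows (r, s, t) with s·28 + t·15 = r. Each division r_prev = q·r_cur + r_new produces the new row as (previous row) − q·(current row):
  row A: (28, 1, 0)   [1·28 + 0·15 = 28]
  row B: (15, 0, 1)   [0·28 + 1·15 = 15]
  28 = 1·15 + 13   → row C = row A − 1·row B = (13, 1, −1)   [check: 1·28 − 1·15 = 13]
  15 = 1·13 + 2   → row D = row B − 1·row C = (2, −1, 2)   [check: −1·28 + 2·15 = 2]
  13 = 6·2 + 1   → row E = row C − 6·row D = (1, 7, −13)   [check: 7·28 − 13·15 = 1]
  2 = 2·1 + 0   → remainder 0, stop. gcd = 1 (last nonzero row E).
The gcd is 1, so 15 is invertible mod 28. The last nonzero row gives 7·28 − 13·15 = 1, so t = −13. So 15^(−1) ≡ −13 ≡ 15 (mod 28). Verify: 15 · 15 = 225 ≡ 1 (mod 28). ✓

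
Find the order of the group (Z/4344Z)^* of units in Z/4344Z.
(Z/4344Z)^* consists of the classes a with gcd(a, 4344) = 1, so its order is φ(4344). φ is multiplicative, with φ(p^e) = p^e − p^(e−1). Factorise 4344 = 2^3 · 3 · 181. Then
  φ(4344) = (2^3 − 2^2) · (3 − 1) · (181 − 1) = 4 · 2 · 180 = 1440.
Thus |(Z/4344Z)^*| = 1440.

Final answer: |(Z/4344Z)^*| = 1440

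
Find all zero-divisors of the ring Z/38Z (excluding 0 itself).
An element a ∈ Z/38Z (with a ≠ 0) is a zero-divisor iff gcd(a, 38) > 1 (because a is a unit precisely when gcd(a, n) = 1, and in Z/nZ every nonzero, non-unit element is a zero-divisor). Scan a = 1, ..., 37 and keep those with gcd(a, 38) > 1:
  gcd(2, 38) = 2, gcd(4, 38) = 2, gcd(6, 38) = 2, gcd(8, 38) = 2, gcd(10, 38) = 2, gcd(12, 38) = 2, gcd(14, 38) = 2, gcd(16, 38) = 2, gcd(18, 38) = 2, gcd(19, 38) = 19, gcd(20, 38) = 2, gcd(22, 38) = 2, gcd(24, 38) = 2, gcd(26, 38) = 2, gcd(28, 38) = 2, gcd(30, 38) = 2, gcd(32, 38) = 2, gcd(34, 38) = 2, gcd(36, 38) = 2.
All other a ∈ {1, ..., 37} have gcd(a, 38) = 1 and are units. So the nonzero zero-divisors are exactly the 19 values of a appearing in this scan.

Final answer: nonzero zero-divisors of Z/38Z = {2, 4, 6, 8, 10, 12, 14, 16, 18, 19, 20, 22, 24, 26, 28, 30, 32, 34, 36}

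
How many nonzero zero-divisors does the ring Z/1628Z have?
Z/1628Z has 907 nonzero zero-divisors

In Z/1628Z each nonzero element is either a unit (gcd with 1628 is 1) or a zero-divisor (gcd > 1). The number of units is φ(1628): factorise 1628 = 2^2 · 11 · 37, so φ(1628) = (2^2 − 2^1) · (11 − 1) · (37 − 1) = 2 · 10 · 36 = 720. The nonzero elements number 1628 − 1 = 1627. Hence the nonzero zero-divisors number 1627 − 720 = 907.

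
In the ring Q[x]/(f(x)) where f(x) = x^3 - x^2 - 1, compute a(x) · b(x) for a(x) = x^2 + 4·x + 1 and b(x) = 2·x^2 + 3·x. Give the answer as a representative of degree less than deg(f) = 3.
a · b ≡ 27·x^2 + 5·x + 13 (mod f(x))

First multiply in Q[x] without reducing: a · b = 2·x^4 + 11·x^3 + 14·x^2 + 3·x. Now divide by f(x) = x^3 - x^2 - 1, eliminating the leading term at each step:
  leading term 2·x^4: subtract (2·x)·f(x) = 2·x^4 - 2·x^3 - 2·x, leaving 13·x^3 + 14·x^2 + 5·x
  leading term 13·x^3: subtract (13)·f(x) = 13·x^3 - 13·x^2 - 13, leaving 27·x^2 + 5·x + 13
The degree is now < 3, so this is the remainder. Hence a · b ≡ 27·x^2 + 5·x + 13 in Q[x]/(f).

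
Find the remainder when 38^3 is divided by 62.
Use repeated squaring. Binary(3) = 11. Walk through the bits of the exponent 3 left-to-right: at each bit after the leading one, square the running value, then multiply by 38 if the bit is 1 (always reducing mod 62):
  bit 1 = 1 (leading): start with 38.
  bit 2 = 1: square 38^2 = 1444 ≡ 18; bit is 1, so multiply 18·38 = 684 ≡ 2 (mod 62).
Final value: 38^3 ≡ 2 (mod 62).

Final answer: 2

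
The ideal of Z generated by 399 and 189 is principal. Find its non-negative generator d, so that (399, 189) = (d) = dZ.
In the PID Z, (a, b) is generated by gcd(a, b). Compute gcd(399, 189) with the extended Euclidean algorithm, tracking rows (r, s, t) with s·399 + t·189 = r:
  row A: (399, 1, 0)   [1·399 + 0·189 = 399]
  row B: (189, 0, 1)   [0·399 + 1·189 = 189]
  399 = 2·189 + 21   → row C = row A − 2·row B = (21, 1, −2)   [check: 1·399 − 2·189 = 21]
  189 = 9·21 + 0   → remainder 0, stop. gcd = 21 (last nonzero row C).
So gcd(399, 189) = 21, with Bézout identity 1·399 − 2·189 = 21. Containment (⊇): the Bézout identity exhibits 21 as an element of (399, 189), giving (21) ⊆ (399, 189). Containment (⊆): since 21 | 399 and 21 | 189 (399 = 21·19, 189 = 21·9), every Z-linear combination of 399 and 189 is divisible by 21, so (399, 189) ⊆ (21). Therefore (399, 189) = (21), d = 21.

Final answer: (399, 189) = (21); d = 21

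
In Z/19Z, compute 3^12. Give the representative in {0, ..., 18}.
Use repeated squaring. Binary(12) = 1100. Walk through the bits of the exponent 12 left-to-right: at each bit after the leading one, square the running value, then multiply by 3 if the bit is 1 (always reducing mod 19):
  bit 1 = 1 (leading): start with 3.
  bit 2 = 1: square 3^2 = 9; bit is 1, so multiply 9·3 = 27 ≡ 8 (mod 19).
  bit 3 = 0: square 8^2 = 64 ≡ 7 (mod 19).
  bit 4 = 0: square 7^2 = 49 ≡ 11 (mod 19).
Final value: 3^12 ≡ 11 (mod 19).

Final answer: 11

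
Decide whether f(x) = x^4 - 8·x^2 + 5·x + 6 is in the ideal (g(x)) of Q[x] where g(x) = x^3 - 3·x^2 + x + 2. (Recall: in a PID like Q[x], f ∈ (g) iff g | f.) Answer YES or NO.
YES

In Q[x] the ideal (g) consists of all multiples of g, so f ∈ (g) iff g | f, i.e. iff the remainder of f on division by g is 0. Divide f by g (g is monic, so eliminate the leading term of the running remainder at each step):
  leading term x^4: subtract (x)·g(x) = x^4 - 3·x^3 + x^2 + 2·x, leaving 3·x^3 - 9·x^2 + 3·x + 6
  leading term 3·x^3: subtract (3)·g(x) = 3·x^3 - 9·x^2 + 3·x + 6, leaving 0
The remainder is 0, so f(x) = g(x) · h(x) with h(x) = x + 3. Hence g | f, i.e. f ∈ (g).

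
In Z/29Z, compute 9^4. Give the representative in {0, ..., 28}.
7

Use repeated squaring. Binary(4) = 100. Walk through the bits of the exponent 4 left-to-right: at each bit after the leading one, square the running value, then multiply by 9 if the bit is 1 (always reducing mod 29):
  bit 1 = 1 (leading): start with 9.
  bit 2 = 0: square 9^2 = 81 ≡ 23 (mod 29).
  bit 3 = 0: square 23^2 = 529 ≡ 7 (mod 29).
Final value: 9^4 ≡ 7 (mod 29).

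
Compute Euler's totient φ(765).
φ is multiplicative, with φ(p^e) = p^e − p^(e−1). Factorise 765 = 3^2 · 5 · 17. Then
  φ(765) = (3^2 − 3^1) · (5 − 1) · (17 − 1) = 6 · 4 · 16 = 384.

Final answer: φ(765) = 384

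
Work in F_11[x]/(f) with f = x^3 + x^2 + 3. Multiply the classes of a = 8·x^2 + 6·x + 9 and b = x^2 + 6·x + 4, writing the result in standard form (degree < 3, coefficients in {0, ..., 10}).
a · b ≡ 9·x^2 + 10·x + 8 (mod f(x))

Multiply as integer polynomials: a · b = 8·x^4 + 54·x^3 + 77·x^2 + 78·x + 36. Reducing coefficients mod 11: a · b ≡ 8·x^4 + 10·x^3 + x + 3. Now divide by f(x) = x^3 + x^2 + 3 in F_11[x], eliminating the leading term at each step:
  leading term 8·x^4: subtract (8·x)·f(x) = 8·x^4 + 8·x^3 + 2·x, leaving 2·x^3 + 10·x + 3 (coefficients mod 11)
  leading term 2·x^3: subtract (2)·f(x) = 2·x^3 + 2·x^2 + 6, leaving 9·x^2 + 10·x + 8 (coefficients mod 11)
The degree is now < 3, so this is the remainder. Hence a · b ≡ 9·x^2 + 10·x + 8 in F_11[x]/(f).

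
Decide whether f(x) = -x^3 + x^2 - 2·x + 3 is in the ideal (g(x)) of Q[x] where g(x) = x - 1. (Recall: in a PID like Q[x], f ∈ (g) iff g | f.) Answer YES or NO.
NO

In Q[x] the ideal (g) consists of all multiples of g, so f ∈ (g) iff g | f, i.e. iff the remainder of f on division by g is 0. Divide f by g (g is monic, so eliminate the leading term of the running remainder at each step):
  leading term -x^3: subtract (-x^2)·g(x) = -x^3 + x^2, leaving 3 - 2·x
  leading term -2·x: subtract (-2)·g(x) = 2 - 2·x, leaving 1
The remainder r(x) = 1 ≠ 0 (and deg r < deg g), so g ∤ f, i.e. f ∉ (g).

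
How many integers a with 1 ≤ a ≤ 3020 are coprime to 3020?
1200

The number of a ∈ {1, ..., 3020} with gcd(a, 3020) = 1 is by definition Euler's totient φ(3020). φ is multiplicative, with φ(p^e) = p^e − p^(e−1). Factorise 3020 = 2^2 · 5 · 151. Then
  φ(3020) = (2^2 − 2^1) · (5 − 1) · (151 − 1) = 2 · 4 · 150 = 1200.
So there are 1200 such integers.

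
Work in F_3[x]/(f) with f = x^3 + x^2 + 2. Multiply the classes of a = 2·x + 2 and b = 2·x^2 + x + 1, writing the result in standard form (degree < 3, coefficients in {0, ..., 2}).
a · b ≡ 2·x^2 + x (mod f(x))

Multiply as integer polynomials: a · b = 4·x^3 + 6·x^2 + 4·x + 2. Reducing coefficients mod 3: a · b ≡ x^3 + x + 2. Now divide by f(x) = x^3 + x^2 + 2 in F_3[x], eliminating the leading term at each step:
  leading term x^3: subtract (1)·f(x) = x^3 + x^2 + 2, leaving 2·x^2 + x (coefficients mod 3)
The degree is now < 3, so this is the remainder. Hence a · b ≡ 2·x^2 + x in F_3[x]/(f).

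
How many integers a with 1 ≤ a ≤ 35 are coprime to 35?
24

The number of a ∈ {1, ..., 35} with gcd(a, 35) = 1 is by definition Euler's totient φ(35). φ is multiplicative, with φ(p^e) = p^e − p^(e−1). Factorise 35 = 5 · 7. Then
  φ(35) = (5 − 1) · (7 − 1) = 4 · 6 = 24.
So there are 24 such integers.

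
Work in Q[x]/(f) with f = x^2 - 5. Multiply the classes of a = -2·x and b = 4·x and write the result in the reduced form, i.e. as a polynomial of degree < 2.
a · b ≡ -40 (mod f(x))

First multiply in Q[x] without reducing: a · b = -8·x^2. Now divide by f(x) = x^2 - 5, eliminating the leading term at each step:
  leading term -8·x^2: subtract (-8)·f(x) = 40 - 8·x^2, leaving -40
The degree is now < 2, so this is the remainder. Hence a · b ≡ -40 in Q[x]/(f).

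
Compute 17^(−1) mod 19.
Apply the extended Euclidean algorithm to (19, 17), tracking rows (r, s, t) with s·19 + t·17 = r. Each division r_prev = q·r_cur + r_new produces the new row as (previous row) − q·(current row):
  row A: (19, 1, 0)   [1·19 + 0·17 = 19]
  row B: (17, 0, 1)   [0·19 + 1·17 = 17]
  19 = 1·17 + 2   → row C = row A − 1·row B = (2, 1, −1)   [check: 1·19 − 1·17 = 2]
  17 = 8·2 + 1   → row D = row B − 8·row C = (1, −8, 9)   [check: −8·19 + 9·17 = 1]
  2 = 2·1 + 0   → remainder 0, stop. gcd = 1 (last nonzero row D).
The gcd is 1, so 17 is invertible mod 19. The last nonzero row gives −8·19 + 9·17 = 1, so t = 9. So 17^(−1) ≡ 9 (mod 19). Verify: 17 · 9 = 153 ≡ 1 (mod 19). ✓

Final answer: 17^(−1) ≡ 9 (mod 19)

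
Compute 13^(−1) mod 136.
13^(−1) ≡ 21 (mod 136)

Apply the extended Euclidean algorithm to (136, 13), tracking rows (r, s, t) with s·136 + t·13 = r. Each division r_prev = q·r_cur + r_new produces the new row as (previous row) − q·(current row):
  row A: (136, 1, 0)   [1·136 + 0·13 = 136]
  row B: (13, 0, 1)   [0·136 + 1·13 = 13]
  136 = 10·13 + 6   → row C = row A − 10·row B = (6, 1, −10)   [check: 1·136 − 10·13 = 6]
  13 = 2·6 + 1   → row D = row B − 2·row C = (1, −2, 21)   [check: −2·136 + 21·13 = 1]
  6 = 6·1 + 0   → remainder 0, stop. gcd = 1 (last nonzero row D).
The gcd is 1, so 13 is invertible mod 136. The last nonzero row gives −2·136 + 21·13 = 1, so t = 21. So 13^(−1) ≡ 21 (mod 136). Verify: 13 · 21 = 273 ≡ 1 (mod 136). ✓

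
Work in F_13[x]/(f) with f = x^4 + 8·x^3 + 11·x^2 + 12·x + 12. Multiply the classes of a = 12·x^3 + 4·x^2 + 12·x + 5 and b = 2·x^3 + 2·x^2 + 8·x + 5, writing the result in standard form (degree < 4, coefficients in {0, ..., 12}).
a · b ≡ 12·x^3 + 3·x^2 + 5·x + 12 (mod f(x))

Multiply as integer polynomials: a · b = 24·x^6 + 32·x^5 + 128·x^4 + 126·x^3 + 126·x^2 + 100·x + 25. Reducing coefficients mod 13: a · b ≡ 11·x^6 + 6·x^5 + 11·x^4 + 9·x^3 + 9·x^2 + 9·x + 12. Now divide by f(x) = x^4 + 8·x^3 + 11·x^2 + 12·x + 12 in F_13[x], eliminating the leading term at each step:
  leading term 11·x^6: subtract (11·x^2)·f(x) = 11·x^6 + 10·x^5 + 4·x^4 + 2·x^3 + 2·x^2, leaving 9·x^5 + 7·x^4 + 7·x^3 + 7·x^2 + 9·x + 12 (coefficients mod 13)
  leading term 9·x^5: subtract (9·x)·f(x) = 9·x^5 + 7·x^4 + 8·x^3 + 4·x^2 + 4·x, leaving 12·x^3 + 3·x^2 + 5·x + 12 (coefficients mod 13)
The degree is now < 4, so this is the remainder. Hence a · b ≡ 12·x^3 + 3·x^2 + 5·x + 12 in F_13[x]/(f).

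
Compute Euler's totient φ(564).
φ is multiplicative, with φ(p^e) = p^e − p^(e−1). Factorise 564 = 2^2 · 3 · 47. Then
  φ(564) = (2^2 − 2^1) · (3 − 1) · (47 − 1) = 2 · 2 · 46 = 184.

Final answer: φ(564) = 184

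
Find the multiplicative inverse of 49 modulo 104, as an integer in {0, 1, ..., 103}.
49^(−1) ≡ 17 (mod 104)

Apply the extended Euclidean algorithm to (104, 49), tracking rows (r, s, t) with s·104 + t·49 = r. Each division r_prev = q·r_cur + r_new produces the new row as (previous row) − q·(current row):
  row A: (104, 1, 0)   [1·104 + 0·49 = 104]
  row B: (49, 0, 1)   [0·104 + 1·49 = 49]
  104 = 2·49 + 6   → row C = row A − 2·row B = (6, 1, −2)   [check: 1·104 − 2·49 = 6]
  49 = 8·6 + 1   → row D = row B − 8·row C = (1, −8, 17)   [check: −8·104 + 17·49 = 1]
  6 = 6·1 + 0   → remainder 0, stop. gcd = 1 (last nonzero row D).
The gcd is 1, so 49 is invertible mod 104. The last nonzero row gives −8·104 + 17·49 = 1, so t = 17. So 49^(−1) ≡ 17 (mod 104). Verify: 49 · 17 = 833 ≡ 1 (mod 104). ✓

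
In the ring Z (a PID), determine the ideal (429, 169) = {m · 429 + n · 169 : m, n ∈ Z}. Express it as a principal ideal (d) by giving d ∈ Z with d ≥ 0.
(429, 169) = (13); d = 13

In the PID Z, (a, b) is generated by gcd(a, b). Compute gcd(429, 169) with the extended Euclidean algorithm, tracking rows (r, s, t) with s·429 + t·169 = r:
  row A: (429, 1, 0)   [1·429 + 0·169 = 429]
  row B: (169, 0, 1)   [0·429 + 1·169 = 169]
  429 = 2·169 + 91   → row C = row A − 2·row B = (91, 1, −2)   [check: 1·429 − 2·169 = 91]
  169 = 1·91 + 78   → row D = row B − 1·row C = (78, −1, 3)   [check: −1·429 + 3·169 = 78]
  91 = 1·78 + 13   → row E = row C − 1·row D = (13, 2, −5)   [check: 2·429 − 5·169 = 13]
  78 = 6·13 + 0   → remainder 0, stop. gcd = 13 (last nonzero row E).
So gcd(429, 169) = 13, with Bézout identity 2·429 − 5·169 = 13. Containment (⊇): the Bézout identity exhibits 13 as an element of (429, 169), giving (13) ⊆ (429, 169). Containment (⊆): since 13 | 429 and 13 | 169 (429 = 13·33, 169 = 13·13), every Z-linear combination of 429 and 169 is divisible by 13, so (429, 169) ⊆ (13). Therefore (429, 169) = (13), d = 13.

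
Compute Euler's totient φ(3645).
φ is multiplicative, with φ(p^e) = p^e − p^(e−1). Factorise 3645 = 3^6 · 5. Then
  φ(3645) = (3^6 − 3^5) · (5 − 1) = 486 · 4 = 1944.

Final answer: φ(3645) = 1944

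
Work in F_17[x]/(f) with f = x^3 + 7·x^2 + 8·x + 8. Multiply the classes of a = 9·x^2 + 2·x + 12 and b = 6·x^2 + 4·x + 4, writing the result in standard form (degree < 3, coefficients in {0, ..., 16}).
Multiply as integer polynomials: a · b = 54·x^4 + 48·x^3 + 116·x^2 + 56·x + 48. Reducing coefficients mod 17: a · b ≡ 3·x^4 + 14·x^3 + 14·x^2 + 5·x + 14. Now divide by f(x) = x^3 + 7·x^2 + 8·x + 8 in F_17[x], eliminating the leading term at each step:
  leading term 3·x^4: subtract (3·x)·f(x) = 3·x^4 + 4·x^3 + 7·x^2 + 7·x, leaving 10·x^3 + 7·x^2 + 15·x + 14 (coefficients mod 17)
  leading term 10·x^3: subtract (10)·f(x) = 10·x^3 + 2·x^2 + 12·x + 12, leaving 5·x^2 + 3·x + 2 (coefficients mod 17)
The degree is now < 3, so this is the remainder. Hence a · b ≡ 5·x^2 + 3·x + 2 in F_17[x]/(f).

Final answer: a · b ≡ 5·x^2 + 3·x + 2 (mod f(x))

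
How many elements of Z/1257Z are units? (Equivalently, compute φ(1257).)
Z/1257Z has φ(1257) = 836 units

An element a ∈ Z/1257Z is a unit iff gcd(a, 1257) = 1, so the number of units is φ(1257). φ is multiplicative, with φ(p^e) = p^e − p^(e−1). Factorise 1257 = 3 · 419. Then
  φ(1257) = (3 − 1) · (419 − 1) = 2 · 418 = 836.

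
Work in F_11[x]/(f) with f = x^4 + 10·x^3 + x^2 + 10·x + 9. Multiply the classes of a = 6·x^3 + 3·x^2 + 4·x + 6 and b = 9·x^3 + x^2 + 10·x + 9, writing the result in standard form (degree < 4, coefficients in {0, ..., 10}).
a · b ≡ 10·x^3 + 4·x^2 + 6·x + 10 (mod f(x))

Multiply as integer polynomials: a · b = 54·x^6 + 33·x^5 + 99·x^4 + 142·x^3 + 73·x^2 + 96·x + 54. Reducing coefficients mod 11: a · b ≡ 10·x^6 + 10·x^3 + 7·x^2 + 8·x + 10. Now divide by f(x) = x^4 + 10·x^3 + x^2 + 10·x + 9 in F_11[x], eliminating the leading term at each step:
  leading term 10·x^6: subtract (10·x^2)·f(x) = 10·x^6 + x^5 + 10·x^4 + x^3 + 2·x^2, leaving 10·x^5 + x^4 + 9·x^3 + 5·x^2 + 8·x + 10 (coefficients mod 11)
  leading term 10·x^5: subtract (10·x)·f(x) = 10·x^5 + x^4 + 10·x^3 + x^2 + 2·x, leaving 10·x^3 + 4·x^2 + 6·x + 10 (coefficients mod 11)
The degree is now < 4, so this is the remainder. Hence a · b ≡ 10·x^3 + 4·x^2 + 6·x + 10 in F_11[x]/(f).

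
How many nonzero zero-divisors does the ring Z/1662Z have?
In Z/1662Z each nonzero element is either a unit (gcd with 1662 is 1) or a zero-divisor (gcd > 1). The number of units is φ(1662): factorise 1662 = 2 · 3 · 277, so φ(1662) = (2 − 1) · (3 − 1) · (277 − 1) = 1 · 2 · 276 = 552. The nonzero elements number 1662 − 1 = 1661. Hence the nonzero zero-divisors number 1661 − 552 = 1109.

Final answer: Z/1662Z has 1109 nonzero zero-divisors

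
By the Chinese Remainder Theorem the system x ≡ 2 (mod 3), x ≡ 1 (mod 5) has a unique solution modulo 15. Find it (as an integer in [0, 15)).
x ≡ 11 (mod 15); the representative in [0, 15) is 11

The moduli 3, 5 are pairwise coprime, so by the CRT there is a unique solution mod 3·5 = 15.
Solve by successive substitution. Start with x ≡ 2 (mod 3).
  Combine with x ≡ 1 (mod 5): write x = 2 + 3·t and require 2 + 3·t ≡ 1 (mod 5), i.e. 3·t ≡ 1 − 2 ≡ 4 (mod 5). Since 3^(−1) ≡ 2 (mod 5), t ≡ 2·4 ≡ 3 (mod 5). So x ≡ 2 + 3·3 = 11 (mod 15).
Unique solution in [0, 15): x = 11.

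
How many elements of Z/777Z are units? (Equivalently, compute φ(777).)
Z/777Z has φ(777) = 432 units

An element a ∈ Z/777Z is a unit iff gcd(a, 777) = 1, so the number of units is φ(777). φ is multiplicative, with φ(p^e) = p^e − p^(e−1). Factorise 777 = 3 · 7 · 37. Then
  φ(777) = (3 − 1) · (7 − 1) · (37 − 1) = 2 · 6 · 36 = 432.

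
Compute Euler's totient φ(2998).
φ(2998) = 1498

φ is multiplicative, with φ(p^e) = p^e − p^(e−1). Factorise 2998 = 2 · 1499. Then
  φ(2998) = (2 − 1) · (1499 − 1) = 1 · 1498 = 1498.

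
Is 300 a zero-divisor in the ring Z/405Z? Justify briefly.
gcd(300, 405) = 15 > 1, so 300 is not a unit in Z/405Z. In Z/nZ every nonzero non-unit is a zero-divisor: explicitly, take b = 405/gcd = 27 ≠ 0 (mod 405); then 300·27 = 8100 = 20·405, i.e. 300·27 ≡ 0 (mod 405). So 300 is a zero-divisor.

Final answer: YES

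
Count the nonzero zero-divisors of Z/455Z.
In Z/455Z each nonzero element is either a unit (gcd with 455 is 1) or a zero-divisor (gcd > 1). The number of units is φ(455): factorise 455 = 5 · 7 · 13, so φ(455) = (5 − 1) · (7 − 1) · (13 − 1) = 4 · 6 · 12 = 288. The nonzero elements number 455 − 1 = 454. Hence the nonzero zero-divisors number 454 − 288 = 166.

Final answer: Z/455Z has 166 nonzero zero-divisors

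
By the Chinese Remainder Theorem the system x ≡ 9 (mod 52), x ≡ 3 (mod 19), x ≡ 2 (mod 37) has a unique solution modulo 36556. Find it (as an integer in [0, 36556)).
The moduli 52, 19, 37 are pairwise coprime, so by the CRT there is a unique solution mod 52·19·37 = 36556.
Solve by successive substitution. Start with x ≡ 9 (mod 52).
  Combine with x ≡ 3 (mod 19): write x = 9 + 52·t and require 9 + 52·t ≡ 3 (mod 19), i.e. 52·t ≡ 3 − 9 ≡ 13 (mod 19). Since 52^(−1) ≡ 15 (mod 19) (52 ≡ 14 (mod 19)), t ≡ 15·13 ≡ 5 (mod 19). So x ≡ 9 + 52·5 = 269 (mod 988).
  Combine with x ≡ 2 (mod 37): write x = 269 + 988·t and require 269 + 988·t ≡ 2 (mod 37), i.e. 988·t ≡ 2 − 269 ≡ 29 (mod 37). Since 988^(−1) ≡ 10 (mod 37) (988 ≡ 26 (mod 37)), t ≡ 10·29 ≡ 31 (mod 37). So x ≡ 269 + 988·31 = 30897 (mod 36556).
Unique solution in [0, 36556): x = 30897.

Final answer: x ≡ 30897 (mod 36556); the representative in [0, 36556) is 30897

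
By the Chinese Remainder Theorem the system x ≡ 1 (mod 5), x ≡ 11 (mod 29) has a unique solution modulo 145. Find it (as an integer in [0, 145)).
x ≡ 11 (mod 145); the representative in [0, 145) is 11

The moduli 5, 29 are pairwise coprime, so by the CRT there is a unique solution mod 5·29 = 145.
Solve by successive substitution. Start with x ≡ 1 (mod 5).
  Combine with x ≡ 11 (mod 29): write x = 1 + 5·t and require 1 + 5·t ≡ 11 (mod 29), i.e. 5·t ≡ 11 − 1 ≡ 10 (mod 29). Since 5^(−1) ≡ 6 (mod 29), t ≡ 6·10 ≡ 2 (mod 29). So x ≡ 1 + 5·2 = 11 (mod 145).
Unique solution in [0, 145): x = 11.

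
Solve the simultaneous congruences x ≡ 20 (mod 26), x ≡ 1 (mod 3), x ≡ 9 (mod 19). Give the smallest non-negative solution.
The moduli 26, 3, 19 are pairwise coprime, so by the CRT there is a unique solution mod 26·3·19 = 1482.
Solve by successive substitution. Start with x ≡ 20 (mod 26).
  Combine with x ≡ 1 (mod 3): write x = 20 + 26·t and require 20 + 26·t ≡ 1 (mod 3), i.e. 26·t ≡ 1 − 20 ≡ 2 (mod 3). Since 26^(−1) ≡ 2 (mod 3) (26 ≡ 2 (mod 3)), t ≡ 2·2 ≡ 1 (mod 3). So x ≡ 20 + 26·1 = 46 (mod 78).
  Combine with x ≡ 9 (mod 19): write x = 46 + 78·t and require 46 + 78·t ≡ 9 (mod 19), i.e. 78·t ≡ 9 − 46 ≡ 1 (mod 19). Since 78^(−1) ≡ 10 (mod 19) (78 ≡ 2 (mod 19)), t ≡ 10·1 ≡ 10 (mod 19). So x ≡ 46 + 78·10 = 826 (mod 1482).
Unique solution in [0, 1482): x = 826.

Final answer: x ≡ 826 (mod 1482); the representative in [0, 1482) is 826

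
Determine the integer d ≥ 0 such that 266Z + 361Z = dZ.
(266, 361) = (19); d = 19

In the PID Z, (a, b) is generated by gcd(a, b). Compute gcd(361, 266) with the extended Euclidean algorithm, tracking rows (r, s, t) with s·361 + t·266 = r:
  row A: (361, 1, 0)   [1·361 + 0·266 = 361]
  row B: (266, 0, 1)   [0·361 + 1·266 = 266]
  361 = 1·266 + 95   → row C = row A − 1·row B = (95, 1, −1)   [check: 1·361 − 1·266 = 95]
  266 = 2·95 + 76   → row D = row B − 2·row C = (76, −2, 3)   [check: −2·361 + 3·266 = 76]
  95 = 1·76 + 19   → row E = row C − 1·row D = (19, 3, −4)   [check: 3·361 − 4·266 = 19]
  76 = 4·19 + 0   → remainder 0, stop. gcd = 19 (last nonzero row E).
So gcd(266, 361) = 19, with Bézout identity 3·361 − 4·266 = 19. Containment (⊇): the Bézout identity exhibits 19 as an element of (266, 361), giving (19) ⊆ (266, 361). Containment (⊆): since 19 | 266 and 19 | 361 (266 = 19·14, 361 = 19·19), every Z-linear combination of 266 and 361 is divisible by 19, so (266, 361) ⊆ (19). Therefore (266, 361) = (19), d = 19.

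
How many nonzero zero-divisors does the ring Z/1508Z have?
In Z/1508Z each nonzero element is either a unit (gcd with 1508 is 1) or a zero-divisor (gcd > 1). The number of units is φ(1508): factorise 1508 = 2^2 · 13 · 29, so φ(1508) = (2^2 − 2^1) · (13 − 1) · (29 − 1) = 2 · 12 · 28 = 672. The nonzero elements number 1508 − 1 = 1507. Hence the nonzero zero-divisors number 1507 − 672 = 835.

Final answer: Z/1508Z has 835 nonzero zero-divisors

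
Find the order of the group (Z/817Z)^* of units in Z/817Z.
(Z/817Z)^* consists of the classes a with gcd(a, 817) = 1, so its order is φ(817). φ is multiplicative, with φ(p^e) = p^e − p^(e−1). Factorise 817 = 19 · 43. Then
  φ(817) = (19 − 1) · (43 − 1) = 18 · 42 = 756.
Thus |(Z/817Z)^*| = 756.

Final answer: |(Z/817Z)^*| = 756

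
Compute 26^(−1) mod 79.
Apply the extended Euclidean algorithm to (79, 26), tracking rows (r, s, t) with s·79 + t·26 = r. Each division r_prev = q·r_cur + r_new produces the new row as (previous row) − q·(current row):
  row A: (79, 1, 0)   [1·79 + 0·26 = 79]
  row B: (26, 0, 1)   [0·79 + 1·26 = 26]
  79 = 3·26 + 1   → row C = row A − 3·row B = (1, 1, −3)   [check: 1·79 − 3·26 = 1]
  26 = 26·1 + 0   → remainder 0, stop. gcd = 1 (last nonzero row C).
The gcd is 1, so 26 is invertible mod 79. The last nonzero row gives 1·79 − 3·26 = 1, so t = −3. So 26^(−1) ≡ −3 ≡ 76 (mod 79). Verify: 26 · 76 = 1976 ≡ 1 (mod 79). ✓

Final answer: 26^(−1) ≡ 76 (mod 79)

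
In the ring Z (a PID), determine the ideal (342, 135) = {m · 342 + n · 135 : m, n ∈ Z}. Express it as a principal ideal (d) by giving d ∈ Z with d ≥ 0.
(342, 135) = (9); d = 9

In the PID Z, (a, b) is generated by gcd(a, b). Compute gcd(342, 135) with the extended Euclidean algorithm, tracking rows (r, s, t) with s·342 + t·135 = r:
  row A: (342, 1, 0)   [1·342 + 0·135 = 342]
  row B: (135, 0, 1)   [0·342 + 1·135 = 135]
  342 = 2·135 + 72   → row C = row A − 2·row B = (72, 1, −2)   [check: 1·342 − 2·135 = 72]
  135 = 1·72 + 63   → row D = row B − 1·row C = (63, −1, 3)   [check: −1·342 + 3·135 = 63]
  72 = 1·63 + 9   → row E = row C − 1·row D = (9, 2, −5)   [check: 2·342 − 5·135 = 9]
  63 = 7·9 + 0   → remainder 0, stop. gcd = 9 (last nonzero row E).
So gcd(342, 135) = 9, with Bézout identity 2·342 − 5·135 = 9. Containment (⊇): the Bézout identity exhibits 9 as an element of (342, 135), giving (9) ⊆ (342, 135). Containment (⊆): since 9 | 342 and 9 | 135 (342 = 9·38, 135 = 9·15), every Z-linear combination of 342 and 135 is divisible by 9, so (342, 135) ⊆ (9). Therefore (342, 135) = (9), d = 9.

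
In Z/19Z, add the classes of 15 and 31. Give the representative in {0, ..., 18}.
Reduce the summands first: 31 ≡ 12 (mod 19), so 15 + 31 ≡ 15 + 12 (mod 19). 15 + 12 = 27; 27 = 1·19 + 8, so (15 + 31) mod 19 = 8.

Final answer: 8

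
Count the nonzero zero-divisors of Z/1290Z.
Z/1290Z has 953 nonzero zero-divisors

In Z/1290Z each nonzero element is either a unit (gcd with 1290 is 1) or a zero-divisor (gcd > 1). The number of units is φ(1290): factorise 1290 = 2 · 3 · 5 · 43, so φ(1290) = (2 − 1) · (3 − 1) · (5 − 1) · (43 − 1) = 1 · 2 · 4 · 42 = 336. The nonzero elements number 1290 − 1 = 1289. Hence the nonzero zero-divisors number 1289 − 336 = 953.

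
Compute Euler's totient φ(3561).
φ(3561) = 2372

φ is multiplicative, with φ(p^e) = p^e − p^(e−1). Factorise 3561 = 3 · 1187. Then
  φ(3561) = (3 − 1) · (1187 − 1) = 2 · 1186 = 2372.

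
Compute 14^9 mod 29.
Use repeated squaring. Binary(9) = 1001. Walk through the bits of the exponent 9 left-to-right: at each bit after the leading one, square the running value, then multiply by 14 if the bit is 1 (always reducing mod 29):
  bit 1 = 1 (leading): start with 14.
  bit 2 = 0: square 14^2 = 196 ≡ 22 (mod 29).
  bit 3 = 0: square 22^2 = 484 ≡ 20 (mod 29).
  bit 4 = 1: square 20^2 = 400 ≡ 23; bit is 1, so multiply 23·14 = 322 ≡ 3 (mod 29).
Final value: 14^9 ≡ 3 (mod 29).

Final answer: 3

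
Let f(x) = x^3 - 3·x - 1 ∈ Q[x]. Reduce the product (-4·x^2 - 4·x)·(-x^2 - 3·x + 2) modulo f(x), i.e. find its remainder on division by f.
a · b ≡ 16·x^2 + 44·x + 16 (mod f(x))

First multiply in Q[x] without reducing: a · b = 4·x^4 + 16·x^3 + 4·x^2 - 8·x. Now divide by f(x) = x^3 - 3·x - 1, eliminating the leading term at each step:
  leading term 4·x^4: subtract (4·x)·f(x) = 4·x^4 - 12·x^2 - 4·x, leaving 16·x^3 + 16·x^2 - 4·x
  leading term 16·x^3: subtract (16)·f(x) = 16·x^3 - 48·x - 16, leaving 16·x^2 + 44·x + 16
The degree is now < 3, so this is the remainder. Hence a · b ≡ 16·x^2 + 44·x + 16 in Q[x]/(f).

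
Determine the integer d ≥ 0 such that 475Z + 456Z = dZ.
In the PID Z, (a, b) is generated by gcd(a, b). Compute gcd(475, 456) with the extended Euclidean algorithm, tracking rows (r, s, t) with s·475 + t·456 = r:
  row A: (475, 1, 0)   [1·475 + 0·456 = 475]
  row B: (456, 0, 1)   [0·475 + 1·456 = 456]
  475 = 1·456 + 19   → row C = row A − 1·row B = (19, 1, −1)   [check: 1·475 − 1·456 = 19]
  456 = 24·19 + 0   → remainder 0, stop. gcd = 19 (last nonzero row C).
So gcd(475, 456) = 19, with Bézout identity 1·475 − 1·456 = 19. Containment (⊇): the Bézout identity exhibits 19 as an element of (475, 456), giving (19) ⊆ (475, 456). Containment (⊆): since 19 | 475 and 19 | 456 (475 = 19·25, 456 = 19·24), every Z-linear combination of 475 and 456 is divisible by 19, so (475, 456) ⊆ (19). Therefore (475, 456) = (19), d = 19.

Final answer: (475, 456) = (19); d = 19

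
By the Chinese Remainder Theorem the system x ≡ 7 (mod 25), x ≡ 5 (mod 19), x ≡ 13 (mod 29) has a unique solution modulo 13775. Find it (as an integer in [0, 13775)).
x ≡ 3957 (mod 13775); the representative in [0, 13775) is 3957

The moduli 25, 19, 29 are pairwise coprime, so by the CRT there is a unique solution mod 25·19·29 = 13775.
Solve by successive substitution. Start with x ≡ 7 (mod 25).
  Combine with x ≡ 5 (mod 19): write x = 7 + 25·t and require 7 + 25·t ≡ 5 (mod 19), i.e. 25·t ≡ 5 − 7 ≡ 17 (mod 19). Since 25^(−1) ≡ 16 (mod 19) (25 ≡ 6 (mod 19)), t ≡ 16·17 ≡ 6 (mod 19). So x ≡ 7 + 25·6 = 157 (mod 475).
  Combine with x ≡ 13 (mod 29): write x = 157 + 475·t and require 157 + 475·t ≡ 13 (mod 29), i.e. 475·t ≡ 13 − 157 ≡ 1 (mod 29). Since 475^(−1) ≡ 8 (mod 29) (475 ≡ 11 (mod 29)), t ≡ 8·1 ≡ 8 (mod 29). So x ≡ 157 + 475·8 = 3957 (mod 13775).
Unique solution in [0, 13775): x = 3957.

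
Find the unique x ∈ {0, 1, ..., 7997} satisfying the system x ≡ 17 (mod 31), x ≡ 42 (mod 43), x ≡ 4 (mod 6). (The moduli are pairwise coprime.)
The moduli 31, 43, 6 are pairwise coprime, so by the CRT there is a unique solution mod 31·43·6 = 7998.
Solve by successive substitution. Start with x ≡ 17 (mod 31).
  Combine with x ≡ 42 (mod 43): write x = 17 + 31·t and require 17 + 31·t ≡ 42 (mod 43), i.e. 31·t ≡ 42 − 17 ≡ 25 (mod 43). Since 31^(−1) ≡ 25 (mod 43), t ≡ 25·25 ≡ 23 (mod 43). So x ≡ 17 + 31·23 = 730 (mod 1333).
  Combine with x ≡ 4 (mod 6): write x = 730 + 1333·t and require 730 + 1333·t ≡ 4 (mod 6), i.e. 1333·t ≡ 4 − 730 ≡ 0 (mod 6). Since 1333^(−1) ≡ 1 (mod 6) (1333 ≡ 1 (mod 6)), t ≡ 1·0 ≡ 0 (mod 6). So x ≡ 730 + 1333·0 = 730 (mod 7998).
Unique solution in [0, 7998): x = 730.

Final answer: x ≡ 730 (mod 7998); the representative in [0, 7998) is 730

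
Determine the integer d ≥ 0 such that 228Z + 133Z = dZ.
(228, 133) = (19); d = 19

In the PID Z, (a, b) is generated by gcd(a, b). Compute gcd(228, 133) with the extended Euclidean algorithm, tracking rows (r, s, t) with s·228 + t·133 = r:
  row A: (228, 1, 0)   [1·228 + 0·133 = 228]
  row B: (133, 0, 1)   [0·228 + 1·133 = 133]
  228 = 1·133 + 95   → row C = row A − 1·row B = (95, 1, −1)   [check: 1·228 − 1·133 = 95]
  133 = 1·95 + 38   → row D = row B − 1·row C = (38, −1, 2)   [check: −1·228 + 2·133 = 38]
  95 = 2·38 + 19   → row E = row C − 2·row D = (19, 3, −5)   [check: 3·228 − 5·133 = 19]
  38 = 2·19 + 0   → remainder 0, stop. gcd = 19 (last nonzero row E).
So gcd(228, 133) = 19, with Bézout identity 3·228 − 5·133 = 19. Containment (⊇): the Bézout identity exhibits 19 as an element of (228, 133), giving (19) ⊆ (228, 133). Containment (⊆): since 19 | 228 and 19 | 133 (228 = 19·12, 133 = 19·7), every Z-linear combination of 228 and 133 is divisible by 19, so (228, 133) ⊆ (19). Therefore (228, 133) = (19), d = 19.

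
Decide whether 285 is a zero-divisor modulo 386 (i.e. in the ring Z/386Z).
NO

gcd(285, 386) = 1, so 285 is a unit in Z/386Z (it has a multiplicative inverse). A unit cannot be a zero-divisor: if 285·b ≡ 0 then multiplying both sides by 285^(−1) gives b ≡ 0. So 285 is not a zero-divisor.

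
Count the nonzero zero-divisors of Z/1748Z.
Z/1748Z has 955 nonzero zero-divisors

In Z/1748Z each nonzero element is either a unit (gcd with 1748 is 1) or a zero-divisor (gcd > 1). The number of units is φ(1748): factorise 1748 = 2^2 · 19 · 23, so φ(1748) = (2^2 − 2^1) · (19 − 1) · (23 − 1) = 2 · 18 · 22 = 792. The nonzero elements number 1748 − 1 = 1747. Hence the nonzero zero-divisors number 1747 − 792 = 955.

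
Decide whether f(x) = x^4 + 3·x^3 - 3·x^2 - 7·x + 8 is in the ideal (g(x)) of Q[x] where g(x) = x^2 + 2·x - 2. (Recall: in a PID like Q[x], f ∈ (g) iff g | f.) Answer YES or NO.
In Q[x] the ideal (g) consists of all multiples of g, so f ∈ (g) iff g | f, i.e. iff the remainder of f on division by g is 0. Divide f by g (g is monic, so eliminate the leading term of the running remainder at each step):
  leading term x^4: subtract (x^2)·g(x) = x^4 + 2·x^3 - 2·x^2, leaving x^3 - x^2 - 7·x + 8
  leading term x^3: subtract (x)·g(x) = x^3 + 2·x^2 - 2·x, leaving -3·x^2 - 5·x + 8
  leading term -3·x^2: subtract (-3)·g(x) = -3·x^2 - 6·x + 6, leaving x + 2
The remainder r(x) = x + 2 ≠ 0 (and deg r < deg g), so g ∤ f, i.e. f ∉ (g).

Final answer: NO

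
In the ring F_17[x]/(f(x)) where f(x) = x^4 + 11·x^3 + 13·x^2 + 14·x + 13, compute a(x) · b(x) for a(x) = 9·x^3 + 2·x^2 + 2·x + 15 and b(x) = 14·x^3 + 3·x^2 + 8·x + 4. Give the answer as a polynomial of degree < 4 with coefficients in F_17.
Multiply as integer polynomials: a · b = 126·x^6 + 55·x^5 + 106·x^4 + 268·x^3 + 69·x^2 + 128·x + 60. Reducing coefficients mod 17: a · b ≡ 7·x^6 + 4·x^5 + 4·x^4 + 13·x^3 + x^2 + 9·x + 9. Now divide by f(x) = x^4 + 11·x^3 + 13·x^2 + 14·x + 13 in F_17[x], eliminating the leading term at each step:
  leading term 7·x^6: subtract (7·x^2)·f(x) = 7·x^6 + 9·x^5 + 6·x^4 + 13·x^3 + 6·x^2, leaving 12·x^5 + 15·x^4 + 12·x^2 + 9·x + 9 (coefficients mod 17)
  leading term 12·x^5: subtract (12·x)·f(x) = 12·x^5 + 13·x^4 + 3·x^3 + 15·x^2 + 3·x, leaving 2·x^4 + 14·x^3 + 14·x^2 + 6·x + 9 (coefficients mod 17)
  leading term 2·x^4: subtract (2)·f(x) = 2·x^4 + 5·x^3 + 9·x^2 + 11·x + 9, leaving 9·x^3 + 5·x^2 + 12·x (coefficients mod 17)
The degree is now < 4, so this is the remainder. Hence a · b ≡ 9·x^3 + 5·x^2 + 12·x in F_17[x]/(f).

Final answer: a · b ≡ 9·x^3 + 5·x^2 + 12·x (mod f(x))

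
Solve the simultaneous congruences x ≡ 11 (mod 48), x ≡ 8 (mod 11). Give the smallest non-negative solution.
The moduli 48, 11 are pairwise coprime, so by the CRT there is a unique solution mod 48·11 = 528.
Solve by successive substitution. Start with x ≡ 11 (mod 48).
  Combine with x ≡ 8 (mod 11): write x = 11 + 48·t and require 11 + 48·t ≡ 8 (mod 11), i.e. 48·t ≡ 8 − 11 ≡ 8 (mod 11). Since 48^(−1) ≡ 3 (mod 11) (48 ≡ 4 (mod 11)), t ≡ 3·8 ≡ 2 (mod 11). So x ≡ 11 + 48·2 = 107 (mod 528).
Unique solution in [0, 528): x = 107.

Final answer: x ≡ 107 (mod 528); the representative in [0, 528) is 107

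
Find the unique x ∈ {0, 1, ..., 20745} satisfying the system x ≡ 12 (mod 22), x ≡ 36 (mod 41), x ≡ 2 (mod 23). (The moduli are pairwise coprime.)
The moduli 22, 41, 23 are pairwise coprime, so by the CRT there is a unique solution mod 22·41·23 = 20746.
Solve by successive substitution. Start with x ≡ 12 (mod 22).
  Combine with x ≡ 36 (mod 41): write x = 12 + 22·t and require 12 + 22·t ≡ 36 (mod 41), i.e. 22·t ≡ 36 − 12 ≡ 24 (mod 41). Since 22^(−1) ≡ 28 (mod 41), t ≡ 28·24 ≡ 16 (mod 41). So x ≡ 12 + 22·16 = 364 (mod 902).
  Combine with x ≡ 2 (mod 23): write x = 364 + 902·t and require 364 + 902·t ≡ 2 (mod 23), i.e. 902·t ≡ 2 − 364 ≡ 6 (mod 23). Since 902^(−1) ≡ 14 (mod 23) (902 ≡ 5 (mod 23)), t ≡ 14·6 ≡ 15 (mod 23). So x ≡ 364 + 902·15 = 13894 (mod 20746).
Unique solution in [0, 20746): x = 13894.

Final answer: x ≡ 13894 (mod 20746); the representative in [0, 20746) is 13894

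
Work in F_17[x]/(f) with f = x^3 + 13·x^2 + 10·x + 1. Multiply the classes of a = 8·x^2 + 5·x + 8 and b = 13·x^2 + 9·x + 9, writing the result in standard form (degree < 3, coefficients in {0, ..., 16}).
a · b ≡ 16·x^2 + 8·x + 12 (mod f(x))

Multiply as integer polynomials: a · b = 104·x^4 + 137·x^3 + 221·x^2 + 117·x + 72. Reducing coefficients mod 17: a · b ≡ 2·x^4 + x^3 + 15·x + 4. Now divide by f(x) = x^3 + 13·x^2 + 10·x + 1 in F_17[x], eliminating the leading term at each step:
  leading term 2·x^4: subtract (2·x)·f(x) = 2·x^4 + 9·x^3 + 3·x^2 + 2·x, leaving 9·x^3 + 14·x^2 + 13·x + 4 (coefficients mod 17)
  leading term 9·x^3: subtract (9)·f(x) = 9·x^3 + 15·x^2 + 5·x + 9, leaving 16·x^2 + 8·x + 12 (coefficients mod 17)
The degree is now < 3, so this is the remainder. Hence a · b ≡ 16·x^2 + 8·x + 12 in F_17[x]/(f).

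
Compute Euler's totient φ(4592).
φ is multiplicative, with φ(p^e) = p^e − p^(e−1). Factorise 4592 = 2^4 · 7 · 41. Then
  φ(4592) = (2^4 − 2^3) · (7 − 1) · (41 − 1) = 8 · 6 · 40 = 1920.

Final answer: φ(4592) = 1920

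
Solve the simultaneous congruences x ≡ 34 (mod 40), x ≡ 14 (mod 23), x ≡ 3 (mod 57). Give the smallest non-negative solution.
The moduli 40, 23, 57 are pairwise coprime, so by the CRT there is a unique solution mod 40·23·57 = 52440.
Solve by successive substitution. Start with x ≡ 34 (mod 40).
  Combine with x ≡ 14 (mod 23): write x = 34 + 40·t and require 34 + 40·t ≡ 14 (mod 23), i.e. 40·t ≡ 14 − 34 ≡ 3 (mod 23). Since 40^(−1) ≡ 19 (mod 23) (40 ≡ 17 (mod 23)), t ≡ 19·3 ≡ 11 (mod 23). So x ≡ 34 + 40·11 = 474 (mod 920).
  Combine with x ≡ 3 (mod 57): write x = 474 + 920·t and require 474 + 920·t ≡ 3 (mod 57), i.e. 920·t ≡ 3 − 474 ≡ 42 (mod 57). Since 920^(−1) ≡ 50 (mod 57) (920 ≡ 8 (mod 57)), t ≡ 50·42 ≡ 48 (mod 57). So x ≡ 474 + 920·48 = 44634 (mod 52440).
Unique solution in [0, 52440): x = 44634.

Final answer: x ≡ 44634 (mod 52440); the representative in [0, 52440) is 44634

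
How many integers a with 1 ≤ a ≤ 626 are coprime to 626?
312

The number of a ∈ {1, ..., 626} with gcd(a, 626) = 1 is by definition Euler's totient φ(626). φ is multiplicative, with φ(p^e) = p^e − p^(e−1). Factorise 626 = 2 · 313. Then
  φ(626) = (2 − 1) · (313 − 1) = 1 · 312 = 312.
So there are 312 such integers.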